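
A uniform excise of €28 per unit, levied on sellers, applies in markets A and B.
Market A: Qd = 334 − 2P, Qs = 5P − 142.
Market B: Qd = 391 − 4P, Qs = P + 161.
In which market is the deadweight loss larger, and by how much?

Market A: pre-tax P* = €68, Q* = 198; post-tax Q = 158; deadweight loss = €560.
Market B: pre-tax P* = €46, Q* = 207; post-tax Q = 184.6; deadweight loss = €313.6.
Difference: €560 vs €313.6 → market A is larger by €246.4.

Market A, by €246.4.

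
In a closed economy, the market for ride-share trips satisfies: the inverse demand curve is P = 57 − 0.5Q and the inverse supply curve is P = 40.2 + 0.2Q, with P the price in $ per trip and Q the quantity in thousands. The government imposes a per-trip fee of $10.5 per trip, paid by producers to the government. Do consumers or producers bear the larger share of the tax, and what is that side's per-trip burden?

Inverting to Q(P) form: Qd = 114 − 2P; Qs = 5P − 201.
Before the tax: set 114 − 2P = 5P − 201 → P* = $45, Q* = 24.
With the tax collected from producers, supply shifts: Qs = 5(P − 10.5) − 201.
New equilibrium: consumers pay $52.5, producers receive $42, Q = 9. (Wedge: Pb − Ps = 10.5.)
Per-trip burden: consumers $7.5, producers $3.
Consumers take the larger share because demand is less price-elastic here (demand slope 2 vs supply slope 5).

Consumers bear the larger share: $7.5 per trip.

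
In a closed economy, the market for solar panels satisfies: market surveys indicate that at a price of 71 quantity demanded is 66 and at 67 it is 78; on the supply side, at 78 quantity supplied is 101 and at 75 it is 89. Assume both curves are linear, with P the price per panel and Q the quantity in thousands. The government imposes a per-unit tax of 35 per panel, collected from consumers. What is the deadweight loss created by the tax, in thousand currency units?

Deadweight loss = 1050 thousand.

Demand slope: (78 − 66)/(67 − 71) = -3, so Qd = 279 − 3P.
Supply slope: (89 − 101)/(75 − 78) = 4, so Qs = 4P − 211.
Without the tax, 279 − 3P = 4P − 211 gives 7P = 490, so P* = 70 and Q* = 69.
With the tax collected from consumers, demand (in seller-price terms) shifts: Qd = 279 − 3(P + 35).
New equilibrium: consumers pay 90, sellers receive 55, Q = 9. (Wedge: Pb − Ps = 35.)
Quantity falls by |ΔQ| = |69 − 9| = 60.
DWL = ½ · t · |ΔQ| = ½ · 35 · 60 = 1050.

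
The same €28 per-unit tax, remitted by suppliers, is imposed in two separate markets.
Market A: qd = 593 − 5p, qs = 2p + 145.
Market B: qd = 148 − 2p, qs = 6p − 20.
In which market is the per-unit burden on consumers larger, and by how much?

Market A: pre-tax p* = €64, q* = 273; post-tax q = 233; per-unit burden on consumers = €8.
Market B: pre-tax p* = €21, q* = 106; post-tax q = 64; per-unit burden on consumers = €21.
Difference: €8 vs €21 → market B is larger by €13.

Market B, by €13.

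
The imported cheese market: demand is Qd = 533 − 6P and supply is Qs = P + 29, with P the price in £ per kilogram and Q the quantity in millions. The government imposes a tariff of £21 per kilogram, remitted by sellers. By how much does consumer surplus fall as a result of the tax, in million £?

Consumer surplus falls by £276 million.

Before the tax: set 533 − 6P = P + 29 → P* = £72, Q* = 101.
With the tax collected from sellers, supply shifts: Qs = (P − 21) + 29.
New equilibrium: consumers pay £75, sellers receive £54, Q = 83. (Wedge: Pb − Ps = 21.)
ΔCS is the trapezoid between Q = 83 and Q = 101 of height £3: ½ · (101 + 83) · 3 = £276.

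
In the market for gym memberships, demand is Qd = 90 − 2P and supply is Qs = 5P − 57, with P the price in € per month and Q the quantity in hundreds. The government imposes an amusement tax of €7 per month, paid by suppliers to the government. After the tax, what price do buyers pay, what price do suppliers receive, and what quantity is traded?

Buyers pay €26; suppliers receive €19; quantity = 38.

Without the tax, 90 − 2P = 5P − 57 gives 7P = 147, so P* = €21 and Q* = 48.
With the tax collected from suppliers, supply shifts: Qs = 5(P − 7) − 57.
New equilibrium: buyers pay €26, suppliers receive €19, Q = 38. (Wedge: Pb − Ps = 7.)
The less price-elastic side of the market bears the larger share of a per-unit tax.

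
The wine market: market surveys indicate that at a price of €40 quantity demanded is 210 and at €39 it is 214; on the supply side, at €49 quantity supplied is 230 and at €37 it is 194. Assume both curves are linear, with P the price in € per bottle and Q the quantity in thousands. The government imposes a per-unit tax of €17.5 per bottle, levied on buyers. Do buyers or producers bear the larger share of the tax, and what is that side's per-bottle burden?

Demand slope: (214 − 210)/(39 − 40) = -4, so Qd = 370 − 4P.
Supply slope: (194 − 230)/(37 − 49) = 3, so Qs = 3P + 83.
Without the tax, 370 − 4P = 3P + 83 gives 7P = 287, so P* = €41 and Q* = 206.
With the tax collected from buyers, demand (in seller-price terms) shifts: Qd = 370 − 4(P + 17.5).
Solving gives Q = 176 with buyers paying €48.5 and producers receiving €31 (the €17.5 wedge).
Per-bottle burden: buyers €7.5, producers €10.
Producers take the larger share because supply is less price-elastic here (demand slope 4 vs supply slope 3).

Producers bear the larger share: €10 per bottle.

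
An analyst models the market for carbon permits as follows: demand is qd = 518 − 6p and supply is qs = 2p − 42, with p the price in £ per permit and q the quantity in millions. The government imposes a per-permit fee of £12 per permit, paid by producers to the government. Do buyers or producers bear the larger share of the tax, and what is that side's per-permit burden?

Without the tax, 518 − 6p = 2p − 42 gives 8p = 560, so p* = £70 and q* = 98.
With the tax collected from producers, supply shifts: qs = 2(p − 12) − 42.
Solving gives q = 80 with buyers paying £73 and producers receiving £61 (the £12 wedge).
Per-permit burden: buyers £3, producers £9.
Producers take the larger share because supply is less price-elastic here (demand slope 6 vs supply slope 2).

Producers bear the larger share: £9 per permit.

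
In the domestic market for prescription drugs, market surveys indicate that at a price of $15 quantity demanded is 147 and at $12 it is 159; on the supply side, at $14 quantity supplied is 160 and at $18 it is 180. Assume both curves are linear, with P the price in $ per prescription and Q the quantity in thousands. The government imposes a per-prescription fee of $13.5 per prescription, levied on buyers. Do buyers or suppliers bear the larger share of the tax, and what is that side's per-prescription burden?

Buyers bear the larger share: $7.5 per prescription.

Demand slope: (159 − 147)/(12 − 15) = -4, so Qd = 207 − 4P.
Supply slope: (180 − 160)/(18 − 14) = 5, so Qs = 5P + 90.
Before the tax: set 207 − 4P = 5P + 90 → P* = $13, Q* = 155.
With the tax collected from buyers, demand (in seller-price terms) shifts: Qd = 207 − 4(P + 13.5).
New equilibrium: buyers pay $20.5, suppliers receive $7, Q = 125. (Wedge: Pb − Ps = 13.5.)
Per-prescription burden: buyers $7.5, suppliers $6.
Buyers take the larger share because demand is less price-elastic here (demand slope 4 vs supply slope 5).
The less price-elastic side of the market bears the larger share of a per-unit tax.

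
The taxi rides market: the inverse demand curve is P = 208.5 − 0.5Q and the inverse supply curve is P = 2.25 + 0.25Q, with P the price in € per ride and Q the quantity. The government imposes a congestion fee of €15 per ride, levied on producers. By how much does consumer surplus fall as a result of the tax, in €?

Consumer surplus falls by €2650.

Inverting to Q(P) form: Qd = 417 − 2P; Qs = 4P − 9.
Before the tax: set 417 − 2P = 4P − 9 → P* = €71, Q* = 275.
With the tax collected from producers, supply shifts: Qs = 4(P − 15) − 9.
Solving gives Q = 255 with consumers paying €81 and producers receiving €66 (the €15 wedge).
ΔCS is the trapezoid between Q = 255 and Q = 275 of height €10: ½ · (275 + 255) · 10 = €2650.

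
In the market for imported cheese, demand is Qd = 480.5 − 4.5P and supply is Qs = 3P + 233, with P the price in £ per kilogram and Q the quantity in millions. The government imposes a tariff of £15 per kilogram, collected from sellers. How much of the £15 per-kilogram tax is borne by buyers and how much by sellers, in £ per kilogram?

Buyers bear £6 per kilogram; sellers bear £9 per kilogram.

Without the tax, 480.5 − 4.5P = 3P + 233 gives 7.5P = 247.5, so P* = £33 and Q* = 332.
With the tax collected from sellers, supply shifts: Qs = 3(P − 15) + 233.
New equilibrium: buyers pay £39, sellers receive £24, Q = 305. (Wedge: Pb − Ps = 15.)
Burden on buyers: £6; on sellers: £9. (They sum to £15.)
The less price-elastic side of the market bears the larger share of a per-unit tax.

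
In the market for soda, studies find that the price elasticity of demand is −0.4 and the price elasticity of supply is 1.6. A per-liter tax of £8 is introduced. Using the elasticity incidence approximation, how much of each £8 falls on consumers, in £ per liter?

Consumers bear ≈ £6.4 per liter.

Incidence ratio: consumers' share ≈ εs / (εs + |εd|) = 1.6 / (1.6 + 0.4) = 0.8.
So consumers bear ≈ 0.8 × £8 = £6.4; sellers bear £1.6.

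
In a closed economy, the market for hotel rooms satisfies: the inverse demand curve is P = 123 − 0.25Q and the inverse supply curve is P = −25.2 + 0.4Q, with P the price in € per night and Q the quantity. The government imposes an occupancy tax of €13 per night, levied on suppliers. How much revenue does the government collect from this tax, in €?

Rewrite in direct form: Qd = 492 − 4P and Qs = 2.5P + 63.
Before the tax: set 492 − 4P = 2.5P + 63 → P* = €66, Q* = 228.
With the tax collected from suppliers, supply shifts: Qs = 2.5(P − 13) + 63.
Solving gives Q = 208 with consumers paying €71 and suppliers receiving €58 (the €13 wedge).
Revenue = t · Q = 13 · 208 = €2704.

Tax revenue = €2704.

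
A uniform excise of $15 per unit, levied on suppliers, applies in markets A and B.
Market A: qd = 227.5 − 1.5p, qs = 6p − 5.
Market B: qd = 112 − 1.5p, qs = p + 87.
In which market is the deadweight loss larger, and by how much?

Market A, by $67.5.

Market A: pre-tax p* = $31, q* = 181; post-tax q = 163; deadweight loss = $135.
Market B: pre-tax p* = $10, q* = 97; post-tax q = 88; deadweight loss = $67.5.
Difference: $135 vs $67.5 → market A is larger by $67.5.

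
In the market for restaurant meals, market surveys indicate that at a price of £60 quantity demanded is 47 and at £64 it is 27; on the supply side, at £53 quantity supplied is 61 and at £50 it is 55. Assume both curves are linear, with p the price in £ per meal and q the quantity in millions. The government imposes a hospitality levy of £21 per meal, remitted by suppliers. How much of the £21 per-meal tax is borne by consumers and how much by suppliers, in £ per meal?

Demand slope: (27 − 47)/(64 − 60) = -5, so qd = 347 − 5p.
Supply slope: (55 − 61)/(50 − 53) = 2, so qs = 2p − 45.
Without the tax, 347 − 5p = 2p − 45 gives 7p = 392, so p* = £56 and q* = 67.
With the tax collected from suppliers, supply shifts: qs = 2(p − 21) − 45.
New equilibrium: consumers pay £62, suppliers receive £41, q = 37. (Wedge: pb − ps = 21.)
Burden on consumers: £6; on suppliers: £15. (They sum to £21.)
The less price-elastic side of the market bears the larger share of a per-unit tax.

Consumers bear £6 per meal; suppliers bear £15 per meal.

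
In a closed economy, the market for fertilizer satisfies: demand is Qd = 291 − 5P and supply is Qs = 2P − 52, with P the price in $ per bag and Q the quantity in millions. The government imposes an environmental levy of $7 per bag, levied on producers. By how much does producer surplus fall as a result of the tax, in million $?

Producer surplus falls by $205 million.

Without the tax, 291 − 5P = 2P − 52 gives 7P = 343, so P* = $49 and Q* = 46.
With the tax collected from producers, supply shifts: Qs = 2(P − 7) − 52.
Solving gives Q = 36 with consumers paying $51 and producers receiving $44 (the $7 wedge).
ΔPS is the trapezoid between Q = 36 and Q = 46 of height $5: ½ · (46 + 36) · 5 = $205.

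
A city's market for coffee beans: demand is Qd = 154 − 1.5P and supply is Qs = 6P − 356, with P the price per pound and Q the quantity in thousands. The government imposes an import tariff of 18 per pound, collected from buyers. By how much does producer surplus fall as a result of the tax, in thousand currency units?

Producer surplus falls by 148.32 thousand.

Without the tax, 154 − 1.5P = 6P − 356 gives 7.5P = 510, so P* = 68 and Q* = 52.
With the tax collected from buyers, demand (in seller-price terms) shifts: Qd = 154 − 1.5(P + 18).
New equilibrium: buyers pay 82.4, sellers receive 64.4, Q = 30.4. (Wedge: Pb − Ps = 18.)
ΔPS is the trapezoid between Q = 30.4 and Q = 52 of height 3.6: ½ · (52 + 30.4) · 3.6 = 148.32.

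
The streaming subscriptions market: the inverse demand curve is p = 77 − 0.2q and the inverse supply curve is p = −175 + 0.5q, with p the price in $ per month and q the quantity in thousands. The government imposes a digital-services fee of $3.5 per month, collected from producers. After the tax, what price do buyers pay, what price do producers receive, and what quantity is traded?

Buyers pay $6; producers receive $2.5; quantity = 355.

Inverting to q(p) form: qd = 385 − 5p; qs = 2p + 350.
Before the tax: set 385 − 5p = 2p + 350 → p* = $5, q* = 360.
With the tax collected from producers, supply shifts: qs = 2(p − 3.5) + 350.
Solving gives q = 355 with buyers paying $6 and producers receiving $2.5 (the $3.5 wedge).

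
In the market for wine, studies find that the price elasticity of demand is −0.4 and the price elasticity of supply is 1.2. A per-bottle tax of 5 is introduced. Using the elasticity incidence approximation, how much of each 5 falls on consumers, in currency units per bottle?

Consumers bear ≈ 3.75 per bottle.

Incidence ratio: consumers' share ≈ εs / (εs + |εd|) = 1.2 / (1.2 + 0.4) = 0.75.
So consumers bear ≈ 0.75 × 5 = 3.75; producers bear 1.25.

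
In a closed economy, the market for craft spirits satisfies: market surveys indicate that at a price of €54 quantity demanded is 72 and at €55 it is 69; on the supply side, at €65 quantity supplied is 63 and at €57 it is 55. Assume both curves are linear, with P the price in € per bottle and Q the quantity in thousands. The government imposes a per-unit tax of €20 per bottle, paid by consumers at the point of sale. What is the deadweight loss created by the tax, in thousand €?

Demand slope: (69 − 72)/(55 − 54) = -3, so Qd = 234 − 3P.
Supply slope: (55 − 63)/(57 − 65) = 1, so Qs = P − 2.
Without the tax, 234 − 3P = P − 2 gives 4P = 236, so P* = €59 and Q* = 57.
With the tax collected from consumers, demand (in seller-price terms) shifts: Qd = 234 − 3(P + 20).
Solving gives Q = 42 with consumers paying €64 and producers receiving €44 (the €20 wedge).
Quantity falls by |ΔQ| = |57 − 42| = 15.
DWL = ½ · t · |ΔQ| = ½ · 20 · 15 = €150.

Deadweight loss = €150 thousand.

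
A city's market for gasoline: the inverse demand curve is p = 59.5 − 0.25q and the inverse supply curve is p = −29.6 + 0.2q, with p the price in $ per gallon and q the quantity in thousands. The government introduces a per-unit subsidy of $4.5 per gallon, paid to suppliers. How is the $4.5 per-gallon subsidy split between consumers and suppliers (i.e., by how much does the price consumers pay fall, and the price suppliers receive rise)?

Consumers gain $2.5 per gallon; suppliers gain $2 per gallon.

Inverting to q(p) form: qd = 238 − 4p; qs = 5p + 148.
Without the subsidy, 238 − 4p = 5p + 148 gives 9p = 90, so p* = $10 and q* = 198.
With a per-unit subsidy paid to suppliers, each receives p + 4.5 per unit sold, so supply becomes qs = 5(p + 4.5) + 148.
Solving gives q = 208 with consumers paying $7.5 and suppliers receiving $12 (the $4.5 wedge).
Gain to consumers: $2.5; to suppliers: $2. (They sum to $4.5.)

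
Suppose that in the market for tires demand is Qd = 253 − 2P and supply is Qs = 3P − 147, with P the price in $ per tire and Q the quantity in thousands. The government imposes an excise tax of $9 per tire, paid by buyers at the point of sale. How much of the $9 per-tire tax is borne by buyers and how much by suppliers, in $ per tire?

Buyers bear $5.4 per tire; suppliers bear $3.6 per tire.

Without the tax, 253 − 2P = 3P − 147 gives 5P = 400, so P* = $80 and Q* = 93.
With the tax collected from buyers, demand (in seller-price terms) shifts: Qd = 253 − 2(P + 9).
Solving gives Q = 82.2 with buyers paying $85.4 and suppliers receiving $76.4 (the $9 wedge).
Burden on buyers: $5.4; on suppliers: $3.6. (They sum to $9.)
The less price-elastic side of the market bears the larger share of a per-unit tax.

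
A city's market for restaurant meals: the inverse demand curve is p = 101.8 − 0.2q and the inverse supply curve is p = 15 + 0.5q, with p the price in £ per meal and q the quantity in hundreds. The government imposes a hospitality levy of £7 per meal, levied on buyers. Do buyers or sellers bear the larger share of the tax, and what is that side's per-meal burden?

Inverting to q(p) form: qd = 509 − 5p; qs = 2p − 30.
Without the tax, 509 − 5p = 2p − 30 gives 7p = 539, so p* = £77 and q* = 124.
With the tax collected from buyers, demand (in seller-price terms) shifts: qd = 509 − 5(p + 7).
Solving gives q = 114 with buyers paying £79 and sellers receiving £72 (the £7 wedge).
Per-meal burden: buyers £2, sellers £5.
Sellers take the larger share because supply is less price-elastic here (demand slope 5 vs supply slope 2).
The less price-elastic side of the market bears the larger share of a per-unit tax.

Sellers bear the larger share: £5 per meal.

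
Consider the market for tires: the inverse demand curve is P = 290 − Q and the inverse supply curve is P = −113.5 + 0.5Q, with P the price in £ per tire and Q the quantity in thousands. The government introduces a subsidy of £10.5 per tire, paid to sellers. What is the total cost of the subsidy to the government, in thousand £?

Rewrite in direct form: Qd = 290 − P and Qs = 2P + 227.
Before the subsidy: set 290 − P = 2P + 227 → P* = £21, Q* = 269.
With a per-unit subsidy paid to sellers, each receives P + 10.5 per unit sold, so supply becomes Qs = 2(P + 10.5) + 227.
Solving gives Q = 276 with buyers paying £14 and sellers receiving £24.5 (the £10.5 wedge).
Outlay = t · Q = 10.5 · 276 = £2898.

Government outlay = £2898 thousand.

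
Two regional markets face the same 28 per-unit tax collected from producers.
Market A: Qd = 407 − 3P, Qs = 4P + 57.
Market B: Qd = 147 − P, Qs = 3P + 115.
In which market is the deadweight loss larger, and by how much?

Market A, by 378.

Market A: pre-tax P* = 50, Q* = 257; post-tax Q = 209; deadweight loss = 672.
Market B: pre-tax P* = 8, Q* = 139; post-tax Q = 118; deadweight loss = 294.
Difference: 672 vs 294 → market A is larger by 378.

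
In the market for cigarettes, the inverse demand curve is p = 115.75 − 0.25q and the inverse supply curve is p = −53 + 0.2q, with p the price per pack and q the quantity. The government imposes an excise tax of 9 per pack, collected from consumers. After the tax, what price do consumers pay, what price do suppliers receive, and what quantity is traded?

Inverting to q(p) form: qd = 463 − 4p; qs = 5p + 265.
Without the tax, 463 − 4p = 5p + 265 gives 9p = 198, so p* = 22 and q* = 375.
With the tax collected from consumers, demand (in seller-price terms) shifts: qd = 463 − 4(p + 9).
Solving gives q = 355 with consumers paying 27 and suppliers receiving 18 (the 9 wedge).
The less price-elastic side of the market bears the larger share of a per-unit tax.

Consumers pay 27; suppliers receive 18; quantity = 355.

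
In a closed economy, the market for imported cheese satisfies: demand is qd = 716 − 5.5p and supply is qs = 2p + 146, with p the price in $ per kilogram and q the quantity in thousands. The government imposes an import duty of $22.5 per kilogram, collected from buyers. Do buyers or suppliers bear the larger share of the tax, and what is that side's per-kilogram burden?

Suppliers bear the larger share: $16.5 per kilogram.

Before the tax: set 716 − 5.5p = 2p + 146 → p* = $76, q* = 298.
With the tax collected from buyers, demand (in seller-price terms) shifts: qd = 716 − 5.5(p + 22.5).
New equilibrium: buyers pay $82, suppliers receive $59.5, q = 265. (Wedge: pb − ps = 22.5.)
Per-kilogram burden: buyers $6, suppliers $16.5.
Suppliers take the larger share because supply is less price-elastic here (demand slope 5.5 vs supply slope 2).
The less price-elastic side of the market bears the larger share of a per-unit tax.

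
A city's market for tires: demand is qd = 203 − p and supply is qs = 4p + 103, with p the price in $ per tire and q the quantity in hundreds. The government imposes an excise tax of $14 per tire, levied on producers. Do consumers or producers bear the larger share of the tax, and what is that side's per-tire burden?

Without the tax, 203 − p = 4p + 103 gives 5p = 100, so p* = $20 and q* = 183.
With the tax collected from producers, supply shifts: qs = 4(p − 14) + 103.
Solving gives q = 171.8 with consumers paying $31.2 and producers receiving $17.2 (the $14 wedge).
Per-tire burden: consumers $11.2, producers $2.8.
Consumers take the larger share because demand is less price-elastic here (demand slope 1 vs supply slope 4).

Consumers bear the larger share: $11.2 per tire.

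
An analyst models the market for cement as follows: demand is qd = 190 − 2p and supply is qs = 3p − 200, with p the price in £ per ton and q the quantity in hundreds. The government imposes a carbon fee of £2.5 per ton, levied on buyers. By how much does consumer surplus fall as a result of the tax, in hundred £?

Consumer surplus falls by £48.75 hundred.

Before the tax: set 190 − 2p = 3p − 200 → p* = £78, q* = 34.
With the tax collected from buyers, demand (in seller-price terms) shifts: qd = 190 − 2(p + 2.5).
Solving gives q = 31 with buyers paying £79.5 and suppliers receiving £77 (the £2.5 wedge).
ΔCS is the trapezoid between Q = 31 and Q = 34 of height £1.5: ½ · (34 + 31) · 1.5 = £48.75.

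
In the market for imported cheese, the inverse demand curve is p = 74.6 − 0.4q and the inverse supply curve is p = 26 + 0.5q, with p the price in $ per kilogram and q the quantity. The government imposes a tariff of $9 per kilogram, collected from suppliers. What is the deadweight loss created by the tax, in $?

Deadweight loss = $45.

Rewrite in direct form: qd = 186.5 − 2.5p and qs = 2p − 52.
Without the tax, 186.5 − 2.5p = 2p − 52 gives 4.5p = 238.5, so p* = $53 and q* = 54.
With the tax collected from suppliers, supply shifts: qs = 2(p − 9) − 52.
Solving gives q = 44 with consumers paying $57 and suppliers receiving $48 (the $9 wedge).
Quantity falls by |ΔQ| = |54 − 44| = 10.
DWL = ½ · t · |ΔQ| = ½ · 9 · 10 = $45.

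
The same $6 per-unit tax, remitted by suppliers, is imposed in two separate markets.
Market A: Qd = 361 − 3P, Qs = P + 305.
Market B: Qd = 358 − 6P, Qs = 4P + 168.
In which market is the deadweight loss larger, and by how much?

Market B, by $29.7.

Market A: pre-tax P* = $14, Q* = 319; post-tax Q = 314.5; deadweight loss = $13.5.
Market B: pre-tax P* = $19, Q* = 244; post-tax Q = 229.6; deadweight loss = $43.2.
Difference: $13.5 vs $43.2 → market B is larger by $29.7.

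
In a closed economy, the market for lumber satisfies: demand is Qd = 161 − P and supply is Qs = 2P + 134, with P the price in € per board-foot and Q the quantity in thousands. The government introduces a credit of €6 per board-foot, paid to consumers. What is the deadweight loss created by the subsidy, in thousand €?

Before the subsidy: set 161 − P = 2P + 134 → P* = €9, Q* = 152.
With a per-unit subsidy paid to consumers, each effectively pays P − 6, so demand becomes Qd = 161 − (P − 6).
Solving gives Q = 156 with consumers paying €5 and suppliers receiving €11 (the €6 wedge).
Quantity rises by |ΔQ| = |152 − 156| = 4.
DWL = ½ · t · |ΔQ| = ½ · 6 · 4 = €12.

Deadweight loss = €12 thousand.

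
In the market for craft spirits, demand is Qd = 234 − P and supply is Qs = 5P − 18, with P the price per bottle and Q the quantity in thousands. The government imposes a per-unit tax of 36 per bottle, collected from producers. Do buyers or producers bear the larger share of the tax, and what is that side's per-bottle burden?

Buyers bear the larger share: 30 per bottle.

Before the tax: set 234 − P = 5P − 18 → P* = 42, Q* = 192.
With the tax collected from producers, supply shifts: Qs = 5(P − 36) − 18.
New equilibrium: buyers pay 72, producers receive 36, Q = 162. (Wedge: Pb − Ps = 36.)
Per-bottle burden: buyers 30, producers 6.
Buyers take the larger share because demand is less price-elastic here (demand slope 1 vs supply slope 5).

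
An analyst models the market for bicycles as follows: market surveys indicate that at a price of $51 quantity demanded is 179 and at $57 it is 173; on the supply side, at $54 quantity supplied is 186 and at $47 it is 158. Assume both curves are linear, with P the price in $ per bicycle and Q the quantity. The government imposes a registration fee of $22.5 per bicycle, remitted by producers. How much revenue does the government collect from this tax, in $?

Tax revenue = $3600.

Demand slope: (173 − 179)/(57 − 51) = -1, so Qd = 230 − P.
Supply slope: (158 − 186)/(47 − 54) = 4, so Qs = 4P − 30.
Without the tax, 230 − P = 4P − 30 gives 5P = 260, so P* = $52 and Q* = 178.
With the tax collected from producers, supply shifts: Qs = 4(P − 22.5) − 30.
Solving gives Q = 160 with buyers paying $70 and producers receiving $47.5 (the $22.5 wedge).
Revenue = t · Q = 22.5 · 160 = $3600.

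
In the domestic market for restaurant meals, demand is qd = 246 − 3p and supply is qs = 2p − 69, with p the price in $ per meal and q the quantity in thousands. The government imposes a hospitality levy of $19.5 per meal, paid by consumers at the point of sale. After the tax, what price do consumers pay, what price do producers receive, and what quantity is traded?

Without the tax, 246 − 3p = 2p − 69 gives 5p = 315, so p* = $63 and q* = 57.
With the tax collected from consumers, demand (in seller-price terms) shifts: qd = 246 − 3(p + 19.5).
Solving gives q = 33.6 with consumers paying $70.8 and producers receiving $51.3 (the $19.5 wedge).

Consumers pay $70.8; producers receive $51.3; quantity = 33.6.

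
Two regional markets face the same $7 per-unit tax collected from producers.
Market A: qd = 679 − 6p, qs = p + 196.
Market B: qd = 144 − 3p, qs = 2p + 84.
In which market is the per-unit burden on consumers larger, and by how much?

Market B, by $1.8.

Market A: pre-tax p* = $69, q* = 265; post-tax q = 259; per-unit burden on consumers = $1.
Market B: pre-tax p* = $12, q* = 108; post-tax q = 99.6; per-unit burden on consumers = $2.8.
Difference: $1 vs $2.8 → market B is larger by $1.8.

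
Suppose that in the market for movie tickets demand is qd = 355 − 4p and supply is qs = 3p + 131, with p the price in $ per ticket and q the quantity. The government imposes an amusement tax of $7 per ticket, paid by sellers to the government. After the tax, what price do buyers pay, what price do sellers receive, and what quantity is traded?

Before the tax: set 355 − 4p = 3p + 131 → p* = $32, q* = 227.
With the tax collected from sellers, supply shifts: qs = 3(p − 7) + 131.
New equilibrium: buyers pay $35, sellers receive $28, q = 215. (Wedge: pb − ps = 7.)

Buyers pay $35; sellers receive $28; quantity = 215.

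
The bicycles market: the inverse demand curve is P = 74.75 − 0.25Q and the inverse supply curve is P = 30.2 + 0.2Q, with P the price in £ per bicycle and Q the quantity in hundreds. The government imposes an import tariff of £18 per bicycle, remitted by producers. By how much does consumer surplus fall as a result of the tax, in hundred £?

Consumer surplus falls by £790 hundred.

Rewrite in direct form: Qd = 299 − 4P and Qs = 5P − 151.
Before the tax: set 299 − 4P = 5P − 151 → P* = £50, Q* = 99.
With the tax collected from producers, supply shifts: Qs = 5(P − 18) − 151.
New equilibrium: consumers pay £60, producers receive £42, Q = 59. (Wedge: Pb − Ps = 18.)
ΔCS is the trapezoid between Q = 59 and Q = 99 of height £10: ½ · (99 + 59) · 10 = £790.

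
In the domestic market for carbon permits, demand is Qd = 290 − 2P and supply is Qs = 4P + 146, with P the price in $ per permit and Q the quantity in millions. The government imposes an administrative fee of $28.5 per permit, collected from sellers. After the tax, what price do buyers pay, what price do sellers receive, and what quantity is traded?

Without the tax, 290 − 2P = 4P + 146 gives 6P = 144, so P* = $24 and Q* = 242.
With the tax collected from sellers, supply shifts: Qs = 4(P − 28.5) + 146.
New equilibrium: buyers pay $43, sellers receive $14.5, Q = 204. (Wedge: Pb − Ps = 28.5.)
The less price-elastic side of the market bears the larger share of a per-unit tax.

Buyers pay $43; sellers receive $14.5; quantity = 204.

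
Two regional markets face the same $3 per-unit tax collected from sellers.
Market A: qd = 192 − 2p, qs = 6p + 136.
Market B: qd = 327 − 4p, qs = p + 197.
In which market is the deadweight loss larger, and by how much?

Market A: pre-tax p* = $7, q* = 178; post-tax q = 173.5; deadweight loss = $6.75.
Market B: pre-tax p* = $26, q* = 223; post-tax q = 220.6; deadweight loss = $3.6.
Difference: $6.75 vs $3.6 → market A is larger by $3.15.

Market A, by $3.15.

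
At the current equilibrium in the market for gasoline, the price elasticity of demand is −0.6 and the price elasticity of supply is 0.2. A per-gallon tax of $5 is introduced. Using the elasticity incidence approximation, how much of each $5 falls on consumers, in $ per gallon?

Consumers bear ≈ $1.25 per gallon.

Incidence ratio: consumers' share ≈ εs / (εs + |εd|) = 0.2 / (0.2 + 0.6) = 0.25.
So consumers bear ≈ 0.25 × $5 = $1.25; producers bear $3.75.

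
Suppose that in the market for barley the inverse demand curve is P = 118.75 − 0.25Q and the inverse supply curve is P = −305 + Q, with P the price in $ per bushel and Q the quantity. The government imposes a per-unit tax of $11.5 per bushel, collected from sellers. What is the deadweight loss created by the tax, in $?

Inverting to Q(P) form: Qd = 475 − 4P; Qs = P + 305.
Without the tax, 475 − 4P = P + 305 gives 5P = 170, so P* = $34 and Q* = 339.
With the tax collected from sellers, supply shifts: Qs = (P − 11.5) + 305.
Solving gives Q = 329.8 with consumers paying $36.3 and sellers receiving $24.8 (the $11.5 wedge).
Quantity falls by |ΔQ| = |339 − 329.8| = 9.2.
DWL = ½ · t · |ΔQ| = ½ · 11.5 · 9.2 = $52.9.

Deadweight loss = $52.9.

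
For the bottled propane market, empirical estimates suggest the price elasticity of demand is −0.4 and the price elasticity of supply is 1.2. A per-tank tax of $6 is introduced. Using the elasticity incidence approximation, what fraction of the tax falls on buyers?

Incidence ratio: buyers' share ≈ εs / (εs + |εd|) = 1.2 / (1.2 + 0.4) = 0.75.
Supply is the more elastic side, so buyers bear the larger share.

Buyers' share ≈ 0.75.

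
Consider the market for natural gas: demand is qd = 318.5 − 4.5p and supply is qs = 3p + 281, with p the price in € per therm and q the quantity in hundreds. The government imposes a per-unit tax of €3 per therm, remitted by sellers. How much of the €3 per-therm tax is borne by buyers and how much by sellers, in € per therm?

Before the tax: set 318.5 − 4.5p = 3p + 281 → p* = €5, q* = 296.
With the tax collected from sellers, supply shifts: qs = 3(p − 3) + 281.
Solving gives q = 290.6 with buyers paying €6.2 and sellers receiving €3.2 (the €3 wedge).
Burden on buyers: €1.2; on sellers: €1.8. (They sum to €3.)
The less price-elastic side of the market bears the larger share of a per-unit tax.

Buyers bear €1.2 per therm; sellers bear €1.8 per therm.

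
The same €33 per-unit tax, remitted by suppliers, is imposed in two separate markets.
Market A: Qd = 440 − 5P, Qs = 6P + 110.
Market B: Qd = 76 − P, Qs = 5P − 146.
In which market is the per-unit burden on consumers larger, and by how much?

Market B, by €9.5.

Market A: pre-tax P* = €30, Q* = 290; post-tax Q = 200; per-unit burden on consumers = €18.
Market B: pre-tax P* = €37, Q* = 39; post-tax Q = 11.5; per-unit burden on consumers = €27.5.
Difference: €18 vs €27.5 → market B is larger by €9.5.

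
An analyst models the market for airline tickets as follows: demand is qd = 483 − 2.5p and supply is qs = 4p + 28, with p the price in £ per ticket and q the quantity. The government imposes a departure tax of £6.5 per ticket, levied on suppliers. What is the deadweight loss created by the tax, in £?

Deadweight loss = £32.5.

Before the tax: set 483 − 2.5p = 4p + 28 → p* = £70, q* = 308.
With the tax collected from suppliers, supply shifts: qs = 4(p − 6.5) + 28.
New equilibrium: buyers pay £74, suppliers receive £67.5, q = 298. (Wedge: pb − ps = 6.5.)
Quantity falls by |ΔQ| = |308 − 298| = 10.
DWL = ½ · t · |ΔQ| = ½ · 6.5 · 10 = £32.5.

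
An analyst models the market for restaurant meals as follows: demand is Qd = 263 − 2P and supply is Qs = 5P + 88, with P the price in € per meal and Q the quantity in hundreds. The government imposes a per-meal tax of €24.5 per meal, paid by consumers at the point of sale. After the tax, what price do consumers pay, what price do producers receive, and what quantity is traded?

Consumers pay €42.5; producers receive €18; quantity = 178.

Before the tax: set 263 − 2P = 5P + 88 → P* = €25, Q* = 213.
With the tax collected from consumers, demand (in seller-price terms) shifts: Qd = 263 − 2(P + 24.5).
Solving gives Q = 178 with consumers paying €42.5 and producers receiving €18 (the €24.5 wedge).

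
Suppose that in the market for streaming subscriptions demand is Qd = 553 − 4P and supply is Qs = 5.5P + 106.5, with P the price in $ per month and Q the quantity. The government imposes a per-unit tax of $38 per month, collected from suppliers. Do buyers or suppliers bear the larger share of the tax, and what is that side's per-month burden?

Before the tax: set 553 − 4P = 5.5P + 106.5 → P* = $47, Q* = 365.
With the tax collected from suppliers, supply shifts: Qs = 5.5(P − 38) + 106.5.
Solving gives Q = 277 with buyers paying $69 and suppliers receiving $31 (the $38 wedge).
Per-month burden: buyers $22, suppliers $16.
Buyers take the larger share because demand is less price-elastic here (demand slope 4 vs supply slope 5.5).
The less price-elastic side of the market bears the larger share of a per-unit tax.

Buyers bear the larger share: $22 per month.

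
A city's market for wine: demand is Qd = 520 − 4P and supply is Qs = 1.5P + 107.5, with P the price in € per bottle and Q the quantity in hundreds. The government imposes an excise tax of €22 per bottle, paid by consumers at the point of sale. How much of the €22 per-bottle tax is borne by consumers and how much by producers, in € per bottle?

Consumers bear €6 per bottle; producers bear €16 per bottle.

Without the tax, 520 − 4P = 1.5P + 107.5 gives 5.5P = 412.5, so P* = €75 and Q* = 220.
With the tax collected from consumers, demand (in seller-price terms) shifts: Qd = 520 − 4(P + 22).
Solving gives Q = 196 with consumers paying €81 and producers receiving €59 (the €22 wedge).
Burden on consumers: €6; on producers: €16. (They sum to €22.)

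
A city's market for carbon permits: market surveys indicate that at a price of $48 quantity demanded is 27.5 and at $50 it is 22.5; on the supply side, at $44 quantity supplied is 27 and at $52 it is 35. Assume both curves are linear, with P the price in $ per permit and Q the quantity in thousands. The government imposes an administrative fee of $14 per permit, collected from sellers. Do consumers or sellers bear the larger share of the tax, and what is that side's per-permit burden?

Demand slope: (22.5 − 27.5)/(50 − 48) = -2.5, so Qd = 147.5 − 2.5P.
Supply slope: (35 − 27)/(52 − 44) = 1, so Qs = P − 17.
Without the tax, 147.5 − 2.5P = P − 17 gives 3.5P = 164.5, so P* = $47 and Q* = 30.
With the tax collected from sellers, supply shifts: Qs = (P − 14) − 17.
New equilibrium: consumers pay $51, sellers receive $37, Q = 20. (Wedge: Pb − Ps = 14.)
Per-permit burden: consumers $4, sellers $10.
Sellers take the larger share because supply is less price-elastic here (demand slope 2.5 vs supply slope 1).
The less price-elastic side of the market bears the larger share of a per-unit tax.

Sellers bear the larger share: $10 per permit.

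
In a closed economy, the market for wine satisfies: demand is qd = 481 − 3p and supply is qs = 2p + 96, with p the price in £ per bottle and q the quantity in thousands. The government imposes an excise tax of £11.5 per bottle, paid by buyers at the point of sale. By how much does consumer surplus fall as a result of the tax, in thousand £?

Before the tax: set 481 − 3p = 2p + 96 → p* = £77, q* = 250.
With the tax collected from buyers, demand (in seller-price terms) shifts: qd = 481 − 3(p + 11.5).
Solving gives q = 236.2 with buyers paying £81.6 and suppliers receiving £70.1 (the £11.5 wedge).
ΔCS is the trapezoid between Q = 236.2 and Q = 250 of height £4.6: ½ · (250 + 236.2) · 4.6 = £1118.26.

Consumer surplus falls by £1118.26 thousand.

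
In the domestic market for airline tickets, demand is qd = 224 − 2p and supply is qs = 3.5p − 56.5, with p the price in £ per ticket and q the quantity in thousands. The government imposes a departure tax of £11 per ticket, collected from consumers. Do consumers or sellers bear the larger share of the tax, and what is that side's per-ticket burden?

Without the tax, 224 − 2p = 3.5p − 56.5 gives 5.5p = 280.5, so p* = £51 and q* = 122.
With the tax collected from consumers, demand (in seller-price terms) shifts: qd = 224 − 2(p + 11).
Solving gives q = 108 with consumers paying £58 and sellers receiving £47 (the £11 wedge).
Per-ticket burden: consumers £7, sellers £4.
Consumers take the larger share because demand is less price-elastic here (demand slope 2 vs supply slope 3.5).

Consumers bear the larger share: £7 per ticket.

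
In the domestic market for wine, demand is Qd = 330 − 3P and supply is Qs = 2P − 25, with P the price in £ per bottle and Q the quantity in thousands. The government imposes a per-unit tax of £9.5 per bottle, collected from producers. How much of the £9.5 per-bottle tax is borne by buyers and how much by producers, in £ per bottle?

Before the tax: set 330 − 3P = 2P − 25 → P* = £71, Q* = 117.
With the tax collected from producers, supply shifts: Qs = 2(P − 9.5) − 25.
Solving gives Q = 105.6 with buyers paying £74.8 and producers receiving £65.3 (the £9.5 wedge).
Burden on buyers: £3.8; on producers: £5.7. (They sum to £9.5.)
The less price-elastic side of the market bears the larger share of a per-unit tax.

Buyers bear £3.8 per bottle; producers bear £5.7 per bottle.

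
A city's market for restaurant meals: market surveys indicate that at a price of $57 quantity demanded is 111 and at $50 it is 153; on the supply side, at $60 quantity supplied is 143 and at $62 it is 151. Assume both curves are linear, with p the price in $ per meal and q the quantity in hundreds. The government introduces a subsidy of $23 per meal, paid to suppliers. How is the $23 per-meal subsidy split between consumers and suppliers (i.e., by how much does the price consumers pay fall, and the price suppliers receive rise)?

Consumers gain $9.2 per meal; suppliers gain $13.8 per meal.

Demand slope: (153 − 111)/(50 − 57) = -6, so qd = 453 − 6p.
Supply slope: (151 − 143)/(62 − 60) = 4, so qs = 4p − 97.
Without the subsidy, 453 − 6p = 4p − 97 gives 10p = 550, so p* = $55 and q* = 123.
With a per-unit subsidy paid to suppliers, each receives p + 23 per unit sold, so supply becomes qs = 4(p + 23) − 97.
New equilibrium: consumers pay $45.8, suppliers receive $68.8, q = 178.2. (Wedge: pb − ps = −23.)
Gain to consumers: $9.2; to suppliers: $13.8. (They sum to $23.)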